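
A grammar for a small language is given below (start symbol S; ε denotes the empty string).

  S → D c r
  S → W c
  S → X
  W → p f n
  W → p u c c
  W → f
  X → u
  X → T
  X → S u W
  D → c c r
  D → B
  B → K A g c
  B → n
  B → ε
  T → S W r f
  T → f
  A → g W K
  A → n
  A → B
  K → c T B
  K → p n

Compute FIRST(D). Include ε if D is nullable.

{ c, n, p, ε }

D → c c r contributes {c}.
From D → B: add FIRST(B) = { c, n, p, ε } (including ε since B is nullable).
Union: FIRST(D) = { c, n, p, ε }.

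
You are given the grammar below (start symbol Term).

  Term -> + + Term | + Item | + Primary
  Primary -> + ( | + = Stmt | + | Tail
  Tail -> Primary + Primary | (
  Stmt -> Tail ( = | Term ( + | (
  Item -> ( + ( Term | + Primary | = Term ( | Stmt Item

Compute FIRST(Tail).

{ (, + }

From Tail -> Primary + Primary: add FIRST(Primary) = { (, + }.
Tail -> ( contributes {(}.
Union: FIRST(Tail) = { (, + }.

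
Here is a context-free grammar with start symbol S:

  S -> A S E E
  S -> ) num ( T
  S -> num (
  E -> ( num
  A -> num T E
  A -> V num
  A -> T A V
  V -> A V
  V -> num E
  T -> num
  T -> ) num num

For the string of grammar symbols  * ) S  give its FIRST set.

{ * }

* is a terminal; add {*} and stop.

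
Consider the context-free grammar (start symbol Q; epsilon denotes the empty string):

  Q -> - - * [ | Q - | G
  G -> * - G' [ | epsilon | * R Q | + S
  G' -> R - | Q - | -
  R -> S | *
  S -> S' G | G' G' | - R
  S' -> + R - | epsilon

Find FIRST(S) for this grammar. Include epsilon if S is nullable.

From S -> S' G: S', G nullable, take FIRST(S') ∪ FIRST(G) = { *, + }; also epsilon since the whole RHS is nullable.
From S -> G' G': add FIRST(G') = { *, +, - }.
S -> - R contributes {-}.
Union: FIRST(S) = { *, +, -, epsilon }.

{ *, +, -, epsilon }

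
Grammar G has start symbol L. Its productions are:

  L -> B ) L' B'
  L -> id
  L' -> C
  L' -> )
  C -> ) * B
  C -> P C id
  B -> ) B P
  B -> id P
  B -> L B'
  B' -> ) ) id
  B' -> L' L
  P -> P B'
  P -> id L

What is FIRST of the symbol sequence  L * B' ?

{ ), id }

Add FIRST(L) = { ), id }; L is not nullable, stop.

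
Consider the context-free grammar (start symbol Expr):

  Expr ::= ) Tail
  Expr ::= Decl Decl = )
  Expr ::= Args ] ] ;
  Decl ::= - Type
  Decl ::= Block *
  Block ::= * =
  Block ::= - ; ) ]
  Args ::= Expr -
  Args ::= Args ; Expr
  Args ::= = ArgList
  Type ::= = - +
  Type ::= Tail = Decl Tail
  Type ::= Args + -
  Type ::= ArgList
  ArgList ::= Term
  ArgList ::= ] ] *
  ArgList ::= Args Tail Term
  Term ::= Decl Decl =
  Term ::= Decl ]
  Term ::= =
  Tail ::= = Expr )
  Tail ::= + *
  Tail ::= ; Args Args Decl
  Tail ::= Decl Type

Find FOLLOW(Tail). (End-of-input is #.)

{ #, ), *, +, -, ;, =, ] }

In Expr ::= ) Tail: Tail is at the end, add FOLLOW(Expr) = { #, ), *, +, -, ;, =, ] }.
In Type ::= Tail = Decl Tail: add FIRST(= Decl Tail) = { = }.
In Type ::= Tail = Decl Tail: Tail is at the end, add FOLLOW(Type) = { #, ), *, +, -, ;, =, ] }.
In ArgList ::= Args Tail Term: add FIRST(Term) = { *, -, = }.
Union: FOLLOW(Tail) = { #, ), *, +, -, ;, =, ] }.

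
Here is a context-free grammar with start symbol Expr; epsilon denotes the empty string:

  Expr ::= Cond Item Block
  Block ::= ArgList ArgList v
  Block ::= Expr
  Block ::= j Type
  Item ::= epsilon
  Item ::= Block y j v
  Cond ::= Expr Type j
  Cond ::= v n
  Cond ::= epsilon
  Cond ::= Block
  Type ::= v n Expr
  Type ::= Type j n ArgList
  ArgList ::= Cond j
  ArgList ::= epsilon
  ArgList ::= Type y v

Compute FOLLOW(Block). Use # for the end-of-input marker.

{ #, j, v, y }

In Expr ::= Cond Item Block: Block is at the end, add FOLLOW(Expr) = { #, j, v, y }.
In Item ::= Block y j v: add FIRST(y j v) = { y }.
In Cond ::= Block: Block is at the end, add FOLLOW(Cond) = { j, v }.
Union: FOLLOW(Block) = { #, j, v, y }.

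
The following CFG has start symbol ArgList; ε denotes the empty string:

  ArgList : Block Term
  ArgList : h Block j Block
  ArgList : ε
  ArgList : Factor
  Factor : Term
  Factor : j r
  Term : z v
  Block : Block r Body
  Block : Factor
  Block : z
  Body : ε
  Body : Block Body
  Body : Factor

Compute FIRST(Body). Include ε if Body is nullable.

Body : ε contributes ε.
From Body : Block Body: add FIRST(Block) = { j, z }.
From Body : Factor: add FIRST(Factor) = { j, z }.
Union: FIRST(Body) = { j, z, ε }.

{ j, z, ε }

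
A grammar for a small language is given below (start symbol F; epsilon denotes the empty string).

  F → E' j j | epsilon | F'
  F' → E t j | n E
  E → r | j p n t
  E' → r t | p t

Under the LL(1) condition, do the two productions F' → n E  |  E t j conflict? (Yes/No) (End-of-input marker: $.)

No

FIRST(n E) = { n } and FIRST(E t j) = { j, r }.
The FIRST sets are disjoint and neither alternative is nullable — no conflict.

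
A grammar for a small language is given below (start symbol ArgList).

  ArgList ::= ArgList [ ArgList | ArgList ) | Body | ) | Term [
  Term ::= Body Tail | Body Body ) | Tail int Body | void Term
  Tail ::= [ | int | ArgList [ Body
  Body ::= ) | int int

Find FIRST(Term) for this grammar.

{ ), [, int, void }

From Term ::= Body Tail: add FIRST(Body) = { ), int }.
From Term ::= Body Body ): add FIRST(Body) = { ), int }.
From Term ::= Tail int Body: add FIRST(Tail) = { ), [, int, void }.
Term ::= void Term contributes {void}.
Union: FIRST(Term) = { ), [, int, void }.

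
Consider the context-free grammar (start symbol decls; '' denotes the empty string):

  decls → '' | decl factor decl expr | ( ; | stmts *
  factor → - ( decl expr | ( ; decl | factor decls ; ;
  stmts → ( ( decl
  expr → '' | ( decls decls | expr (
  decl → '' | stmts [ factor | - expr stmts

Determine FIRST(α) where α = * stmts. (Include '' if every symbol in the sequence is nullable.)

{ * }

* is a terminal; add {*} and stop.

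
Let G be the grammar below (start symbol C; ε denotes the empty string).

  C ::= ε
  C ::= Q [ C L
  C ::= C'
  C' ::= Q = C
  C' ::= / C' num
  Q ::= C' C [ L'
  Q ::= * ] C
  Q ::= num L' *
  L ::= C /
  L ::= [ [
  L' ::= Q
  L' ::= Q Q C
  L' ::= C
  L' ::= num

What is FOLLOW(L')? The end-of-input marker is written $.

In Q ::= C' C [ L': L' is at the end, add FOLLOW(Q) = { *, /, =, [, num }.
In Q ::= num L' *: add FIRST(*) = { * }.
Union: FOLLOW(L') = { *, /, =, [, num }.

{ *, /, =, [, num }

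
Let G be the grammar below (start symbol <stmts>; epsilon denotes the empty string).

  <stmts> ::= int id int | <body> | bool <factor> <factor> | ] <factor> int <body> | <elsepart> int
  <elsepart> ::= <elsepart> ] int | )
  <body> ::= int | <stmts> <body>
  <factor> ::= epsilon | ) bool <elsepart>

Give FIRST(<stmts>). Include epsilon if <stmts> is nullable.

{ ), ], bool, int }

<stmts> ::= int id int contributes {int}.
From <stmts> ::= <body>: add FIRST(<body>) = { ), ], bool, int }.
<stmts> ::= bool <factor> <factor> contributes {bool}.
<stmts> ::= ] <factor> int <body> contributes {]}.
From <stmts> ::= <elsepart> int: add FIRST(<elsepart>) = { ) }.
Union: FIRST(<stmts>) = { ), ], bool, int }.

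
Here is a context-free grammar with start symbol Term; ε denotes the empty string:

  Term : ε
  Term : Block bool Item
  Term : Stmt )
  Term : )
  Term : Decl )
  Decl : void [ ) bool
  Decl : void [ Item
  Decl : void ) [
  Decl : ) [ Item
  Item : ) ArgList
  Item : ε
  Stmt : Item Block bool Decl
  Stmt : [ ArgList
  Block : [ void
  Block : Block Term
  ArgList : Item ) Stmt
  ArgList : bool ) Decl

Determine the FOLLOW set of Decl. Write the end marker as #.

In Term : Decl ): add FIRST()) = { ) }.
In Stmt : Item Block bool Decl: Decl is at the end, add FOLLOW(Stmt) = { #, ), [, bool, void }.
In ArgList : bool ) Decl: Decl is at the end, add FOLLOW(ArgList) = { #, ), [, bool, void }.
Union: FOLLOW(Decl) = { #, ), [, bool, void }.

{ #, ), [, bool, void }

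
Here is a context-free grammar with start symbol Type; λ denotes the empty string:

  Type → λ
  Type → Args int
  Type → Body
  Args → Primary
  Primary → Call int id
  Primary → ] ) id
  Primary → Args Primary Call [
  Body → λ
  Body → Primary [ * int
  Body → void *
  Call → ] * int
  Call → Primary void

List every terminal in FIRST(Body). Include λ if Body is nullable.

{ ], void, λ }

Body → λ contributes λ.
From Body → Primary [ * int: add FIRST(Primary) = { ] }.
Body → void * contributes {void}.
Union: FIRST(Body) = { ], void, λ }.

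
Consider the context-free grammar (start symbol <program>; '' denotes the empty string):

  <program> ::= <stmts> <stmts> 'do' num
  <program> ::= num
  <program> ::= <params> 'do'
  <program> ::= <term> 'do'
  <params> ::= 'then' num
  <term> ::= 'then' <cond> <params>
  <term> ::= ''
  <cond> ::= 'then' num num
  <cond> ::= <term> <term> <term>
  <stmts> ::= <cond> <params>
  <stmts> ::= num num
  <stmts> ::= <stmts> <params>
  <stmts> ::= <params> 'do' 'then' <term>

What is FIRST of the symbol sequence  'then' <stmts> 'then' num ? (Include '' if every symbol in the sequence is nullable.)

{ 'then' }

'then' is a terminal; add {'then'} and stop.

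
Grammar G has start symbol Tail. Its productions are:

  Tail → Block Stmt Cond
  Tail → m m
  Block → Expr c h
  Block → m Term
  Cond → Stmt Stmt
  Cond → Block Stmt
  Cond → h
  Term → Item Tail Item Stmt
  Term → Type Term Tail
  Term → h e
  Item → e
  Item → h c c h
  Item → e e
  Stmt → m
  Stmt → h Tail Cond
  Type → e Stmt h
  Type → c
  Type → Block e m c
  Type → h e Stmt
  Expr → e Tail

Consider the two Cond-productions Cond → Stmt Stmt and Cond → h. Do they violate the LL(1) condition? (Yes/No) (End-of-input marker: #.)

FIRST(Stmt Stmt) = { h, m } and FIRST(h) = { h }.
Both contain h, so the two alternatives are not disjoint — LL(1) conflict.

Yes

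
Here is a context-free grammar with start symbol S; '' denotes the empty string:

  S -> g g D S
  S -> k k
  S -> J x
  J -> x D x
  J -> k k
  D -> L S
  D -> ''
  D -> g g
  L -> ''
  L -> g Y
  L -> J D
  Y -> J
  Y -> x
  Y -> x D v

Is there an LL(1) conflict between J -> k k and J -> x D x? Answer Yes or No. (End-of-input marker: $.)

FIRST(k k) = { k } and FIRST(x D x) = { x }.
The FIRST sets are disjoint and neither alternative is nullable — no conflict.

No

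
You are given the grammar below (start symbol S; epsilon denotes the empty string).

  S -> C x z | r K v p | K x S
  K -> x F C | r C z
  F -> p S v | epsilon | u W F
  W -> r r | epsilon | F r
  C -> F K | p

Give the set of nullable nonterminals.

{ F, W }

Directly nullable (have an epsilon-production): F, W.
No other nonterminal has a production whose RHS symbols are all nullable.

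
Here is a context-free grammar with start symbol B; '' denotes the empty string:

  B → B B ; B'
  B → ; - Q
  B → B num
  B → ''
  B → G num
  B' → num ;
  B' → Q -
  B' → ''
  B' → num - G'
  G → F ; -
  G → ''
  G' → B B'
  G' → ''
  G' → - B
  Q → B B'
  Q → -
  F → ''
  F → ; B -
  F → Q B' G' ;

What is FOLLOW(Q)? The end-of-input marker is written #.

In B → ; - Q: Q is at the end, add FOLLOW(B) = { #, -, ;, num }.
In B' → Q -: add FIRST(-) = { - }.
In F → Q B' G' ;: add FIRST(B' G' ;) = { -, ;, num }.
Union: FOLLOW(Q) = { #, -, ;, num }.

{ #, -, ;, num }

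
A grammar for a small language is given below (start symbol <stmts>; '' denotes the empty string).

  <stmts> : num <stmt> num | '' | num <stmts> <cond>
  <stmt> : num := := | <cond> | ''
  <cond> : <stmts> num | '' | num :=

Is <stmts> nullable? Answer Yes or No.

<stmts> has an ''-production, so <stmts> ⇒ ''.

Yes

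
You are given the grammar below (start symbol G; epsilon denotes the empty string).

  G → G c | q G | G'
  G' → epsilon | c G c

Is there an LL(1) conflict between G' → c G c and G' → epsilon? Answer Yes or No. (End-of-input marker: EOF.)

FIRST(c G c) = { c } and FIRST(epsilon) = { epsilon }.
The second alternative is nullable and FOLLOW(G') = { EOF, c } shares c with FIRST of the first — conflict.

Yes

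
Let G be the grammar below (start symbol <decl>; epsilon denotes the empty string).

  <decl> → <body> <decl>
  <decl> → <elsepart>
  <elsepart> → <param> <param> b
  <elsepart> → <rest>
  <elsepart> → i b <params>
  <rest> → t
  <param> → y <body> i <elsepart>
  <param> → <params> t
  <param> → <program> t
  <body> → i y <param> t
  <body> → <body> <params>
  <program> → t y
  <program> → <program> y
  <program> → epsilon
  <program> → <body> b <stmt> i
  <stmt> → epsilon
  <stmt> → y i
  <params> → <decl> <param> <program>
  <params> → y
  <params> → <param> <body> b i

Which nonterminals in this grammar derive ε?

{ <program>, <stmt> }

Directly nullable (have an epsilon-production): <program>, <stmt>.
No other nonterminal has a production whose RHS symbols are all nullable.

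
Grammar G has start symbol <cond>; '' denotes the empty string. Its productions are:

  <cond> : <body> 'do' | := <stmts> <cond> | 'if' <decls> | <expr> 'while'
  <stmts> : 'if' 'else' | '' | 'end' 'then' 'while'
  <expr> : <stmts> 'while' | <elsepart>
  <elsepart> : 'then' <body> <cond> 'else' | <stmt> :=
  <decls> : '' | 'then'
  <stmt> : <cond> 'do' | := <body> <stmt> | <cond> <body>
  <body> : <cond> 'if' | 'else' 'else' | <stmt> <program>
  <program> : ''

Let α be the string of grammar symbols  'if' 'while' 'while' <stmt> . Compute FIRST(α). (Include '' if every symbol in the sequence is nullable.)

{ 'if' }

'if' is a terminal; add {'if'} and stop.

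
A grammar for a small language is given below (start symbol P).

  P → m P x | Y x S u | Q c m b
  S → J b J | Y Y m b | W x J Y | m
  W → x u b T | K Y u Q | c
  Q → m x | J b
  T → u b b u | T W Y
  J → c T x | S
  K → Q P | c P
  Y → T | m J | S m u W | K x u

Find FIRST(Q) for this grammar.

{ c, m, u, x }

Q → m x contributes {m}.
From Q → J b: add FIRST(J) = { c, m, u, x }.
Union: FIRST(Q) = { c, m, u, x }.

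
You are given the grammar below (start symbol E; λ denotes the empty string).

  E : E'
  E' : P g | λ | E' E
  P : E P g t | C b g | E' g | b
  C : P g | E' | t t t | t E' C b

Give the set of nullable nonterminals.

{ C, E, E' }

Directly nullable (have an λ-production): E'.
E : E' with every symbol nullable, so E is nullable.
C : E' with every symbol nullable, so C is nullable.
No other nonterminal has a production whose RHS symbols are all nullable.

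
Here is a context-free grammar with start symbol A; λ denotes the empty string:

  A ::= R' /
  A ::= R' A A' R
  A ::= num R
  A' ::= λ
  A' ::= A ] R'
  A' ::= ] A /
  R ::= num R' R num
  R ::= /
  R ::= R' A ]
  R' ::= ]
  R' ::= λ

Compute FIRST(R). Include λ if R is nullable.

R ::= num R' R num contributes {num}.
R ::= / contributes {/}.
From R ::= R' A ]: R' nullable, take FIRST(R') ∪ FIRST(A) = { /, ], num }.
Union: FIRST(R) = { /, ], num }.

{ /, ], num }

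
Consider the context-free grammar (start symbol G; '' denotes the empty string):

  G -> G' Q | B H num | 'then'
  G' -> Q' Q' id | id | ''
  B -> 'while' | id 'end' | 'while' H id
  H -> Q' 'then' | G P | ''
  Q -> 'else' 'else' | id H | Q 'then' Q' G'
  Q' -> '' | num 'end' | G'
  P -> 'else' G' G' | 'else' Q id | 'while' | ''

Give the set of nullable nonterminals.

Directly nullable (have an ''-production): G', H, Q', P.
No other nonterminal has a production whose RHS symbols are all nullable.

{ G', H, P, Q' }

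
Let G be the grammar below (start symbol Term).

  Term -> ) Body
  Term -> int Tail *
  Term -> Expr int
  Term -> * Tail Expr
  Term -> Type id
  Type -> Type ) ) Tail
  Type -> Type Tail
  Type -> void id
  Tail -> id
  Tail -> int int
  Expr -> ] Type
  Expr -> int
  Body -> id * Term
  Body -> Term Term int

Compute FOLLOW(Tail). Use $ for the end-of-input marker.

{ $, ), *, ], id, int, void }

In Term -> int Tail *: add FIRST(*) = { * }.
In Term -> * Tail Expr: add FIRST(Expr) = { ], int }.
In Type -> Type ) ) Tail: Tail is at the end, add FOLLOW(Type) = { $, ), *, ], id, int, void }.
In Type -> Type Tail: Tail is at the end, add FOLLOW(Type) = { $, ), *, ], id, int, void }.
Union: FOLLOW(Tail) = { $, ), *, ], id, int, void }.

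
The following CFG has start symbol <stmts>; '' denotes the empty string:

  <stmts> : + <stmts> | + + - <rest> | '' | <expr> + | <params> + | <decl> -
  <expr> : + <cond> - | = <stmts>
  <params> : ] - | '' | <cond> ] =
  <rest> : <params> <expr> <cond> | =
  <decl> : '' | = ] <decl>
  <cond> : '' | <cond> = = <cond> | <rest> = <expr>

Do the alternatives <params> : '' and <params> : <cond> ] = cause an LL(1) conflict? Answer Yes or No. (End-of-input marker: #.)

FIRST('') = { '' } and FIRST(<cond> ] =) = { +, =, ] }.
The first alternative is nullable and FOLLOW(<params>) = { +, = } shares + with FIRST of the second — conflict.

Yes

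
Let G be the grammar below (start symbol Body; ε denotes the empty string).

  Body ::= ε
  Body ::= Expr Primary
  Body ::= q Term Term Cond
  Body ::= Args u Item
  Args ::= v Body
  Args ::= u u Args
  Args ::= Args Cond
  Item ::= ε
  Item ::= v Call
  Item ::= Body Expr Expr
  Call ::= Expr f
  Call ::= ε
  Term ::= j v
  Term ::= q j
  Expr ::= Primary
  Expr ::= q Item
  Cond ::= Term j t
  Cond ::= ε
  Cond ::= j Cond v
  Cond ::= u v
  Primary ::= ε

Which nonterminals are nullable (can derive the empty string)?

{ Body, Call, Cond, Expr, Item, Primary }

Directly nullable (have an ε-production): Body, Item, Call, Cond, Primary.
Expr ::= Primary with every symbol nullable, so Expr is nullable.
No other nonterminal has a production whose RHS symbols are all nullable.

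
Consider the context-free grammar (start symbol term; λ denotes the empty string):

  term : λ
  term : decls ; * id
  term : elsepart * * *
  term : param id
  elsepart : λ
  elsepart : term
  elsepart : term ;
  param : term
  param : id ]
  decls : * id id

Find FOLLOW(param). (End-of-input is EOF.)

In term : param id: add FIRST(id) = { id }.
Union: FOLLOW(param) = { id }.

{ id }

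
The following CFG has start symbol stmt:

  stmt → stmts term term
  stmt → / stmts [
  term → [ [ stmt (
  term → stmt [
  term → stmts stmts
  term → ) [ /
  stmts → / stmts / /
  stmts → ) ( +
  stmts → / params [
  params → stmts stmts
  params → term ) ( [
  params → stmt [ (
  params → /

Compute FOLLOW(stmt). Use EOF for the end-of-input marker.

{ EOF, (, [ }

stmt is the start symbol, so EOF ∈ FOLLOW(stmt).
In term → [ [ stmt (: add FIRST(() = { ( }.
In term → stmt [: add FIRST([) = { [ }.
In params → stmt [ (: add FIRST([ () = { [ }.
Union: FOLLOW(stmt) = { EOF, (, [ }.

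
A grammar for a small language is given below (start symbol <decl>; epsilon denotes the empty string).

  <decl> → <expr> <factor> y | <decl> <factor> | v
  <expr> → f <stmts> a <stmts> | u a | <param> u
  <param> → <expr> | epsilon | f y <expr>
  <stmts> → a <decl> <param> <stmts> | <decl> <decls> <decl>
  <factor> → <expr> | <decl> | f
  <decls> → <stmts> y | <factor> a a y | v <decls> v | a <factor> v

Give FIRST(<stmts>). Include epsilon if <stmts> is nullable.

{ a, f, u, v }

<stmts> → a <decl> <param> <stmts> contributes {a}.
From <stmts> → <decl> <decls> <decl>: add FIRST(<decl>) = { f, u, v }.
Union: FIRST(<stmts>) = { a, f, u, v }.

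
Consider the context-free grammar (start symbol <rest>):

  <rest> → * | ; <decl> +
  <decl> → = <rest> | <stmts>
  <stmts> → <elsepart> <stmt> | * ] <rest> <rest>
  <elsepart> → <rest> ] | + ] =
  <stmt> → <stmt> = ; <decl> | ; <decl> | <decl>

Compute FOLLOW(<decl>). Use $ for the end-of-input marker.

In <rest> → ; <decl> +: add FIRST(+) = { + }.
In <stmt> → <stmt> = ; <decl>: <decl> is at the end, add FOLLOW(<stmt>) = { +, = }.
In <stmt> → ; <decl>: <decl> is at the end, add FOLLOW(<stmt>) = { +, = }.
In <stmt> → <decl>: <decl> is at the end, add FOLLOW(<stmt>) = { +, = }.
Union: FOLLOW(<decl>) = { +, = }.

{ +, = }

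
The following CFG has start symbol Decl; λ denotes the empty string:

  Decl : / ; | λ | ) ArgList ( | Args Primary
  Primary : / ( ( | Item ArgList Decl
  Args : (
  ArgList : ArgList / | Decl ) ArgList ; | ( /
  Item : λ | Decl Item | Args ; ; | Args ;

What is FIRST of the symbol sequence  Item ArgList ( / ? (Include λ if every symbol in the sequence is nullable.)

Add FIRST(Item)\{λ} = { (, ), / }; Item is nullable, continue.
Add FIRST(ArgList) = { (, ), / }; ArgList is not nullable, stop.

{ (, ), / }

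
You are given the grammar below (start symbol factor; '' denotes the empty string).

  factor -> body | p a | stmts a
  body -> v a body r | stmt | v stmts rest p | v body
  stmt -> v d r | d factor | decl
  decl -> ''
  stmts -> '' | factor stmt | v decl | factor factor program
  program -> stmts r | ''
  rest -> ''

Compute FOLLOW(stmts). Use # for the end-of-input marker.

{ a, p, r }

In factor -> stmts a: add FIRST(a) = { a }.
In body -> v stmts rest p: add FIRST(rest p) = { p }.
In program -> stmts r: add FIRST(r) = { r }.
Union: FOLLOW(stmts) = { a, p, r }.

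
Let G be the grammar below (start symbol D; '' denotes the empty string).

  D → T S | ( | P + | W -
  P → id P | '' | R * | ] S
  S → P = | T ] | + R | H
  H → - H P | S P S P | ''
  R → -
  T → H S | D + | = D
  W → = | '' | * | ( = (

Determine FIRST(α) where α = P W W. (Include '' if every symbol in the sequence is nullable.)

Add FIRST(P)\{''} = { -, ], id }; P is nullable, continue.
Add FIRST(W)\{''} = { (, *, = }; W is nullable, continue.
Add FIRST(W)\{''} = { (, *, = }; W is nullable, continue.
Every symbol is nullable, so include ''.

{ (, *, -, =, ], id, '' }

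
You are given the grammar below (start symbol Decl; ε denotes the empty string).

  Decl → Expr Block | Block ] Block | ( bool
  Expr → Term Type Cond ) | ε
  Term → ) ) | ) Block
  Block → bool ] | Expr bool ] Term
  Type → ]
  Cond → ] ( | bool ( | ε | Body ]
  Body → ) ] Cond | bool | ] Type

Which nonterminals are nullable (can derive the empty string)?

{ Cond, Expr }

Directly nullable (have an ε-production): Expr, Cond.
No other nonterminal has a production whose RHS symbols are all nullable.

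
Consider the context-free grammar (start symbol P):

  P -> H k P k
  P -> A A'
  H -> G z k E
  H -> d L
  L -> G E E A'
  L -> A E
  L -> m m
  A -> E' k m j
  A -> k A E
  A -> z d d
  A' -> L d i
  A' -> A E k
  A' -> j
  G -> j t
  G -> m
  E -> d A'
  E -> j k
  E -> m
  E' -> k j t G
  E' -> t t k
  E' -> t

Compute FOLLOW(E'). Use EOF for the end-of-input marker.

In A -> E' k m j: add FIRST(k m j) = { k }.
Union: FOLLOW(E') = { k }.

{ k }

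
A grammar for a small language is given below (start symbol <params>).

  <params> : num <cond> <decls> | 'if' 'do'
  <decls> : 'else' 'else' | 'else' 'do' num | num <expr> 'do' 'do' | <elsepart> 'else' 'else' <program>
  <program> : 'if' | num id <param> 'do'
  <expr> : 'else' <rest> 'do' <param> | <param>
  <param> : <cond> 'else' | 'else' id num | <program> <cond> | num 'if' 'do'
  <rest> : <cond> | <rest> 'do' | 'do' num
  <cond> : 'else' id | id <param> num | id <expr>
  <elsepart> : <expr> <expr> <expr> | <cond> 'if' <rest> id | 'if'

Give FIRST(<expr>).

<expr> : 'else' <rest> 'do' <param> contributes {'else'}.
From <expr> : <param>: add FIRST(<param>) = { 'else', 'if', id, num }.
Union: FIRST(<expr>) = { 'else', 'if', id, num }.

{ 'else', 'if', id, num }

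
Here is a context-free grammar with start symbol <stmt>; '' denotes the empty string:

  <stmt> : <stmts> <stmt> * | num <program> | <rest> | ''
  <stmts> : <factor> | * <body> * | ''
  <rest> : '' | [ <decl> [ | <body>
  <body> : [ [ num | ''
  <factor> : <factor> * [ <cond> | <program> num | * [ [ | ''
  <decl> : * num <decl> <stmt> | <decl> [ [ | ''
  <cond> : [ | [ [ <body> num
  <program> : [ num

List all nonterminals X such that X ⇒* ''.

{ <body>, <decl>, <factor>, <rest>, <stmt>, <stmts> }

Directly nullable (have an ''-production): <stmt>, <stmts>, <rest>, <body>, <factor>, <decl>.
No other nonterminal has a production whose RHS symbols are all nullable.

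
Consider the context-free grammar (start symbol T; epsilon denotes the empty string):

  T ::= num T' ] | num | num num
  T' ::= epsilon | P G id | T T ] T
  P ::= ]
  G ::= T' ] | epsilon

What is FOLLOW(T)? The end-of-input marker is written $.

{ $, ], num }

T is the start symbol, so $ ∈ FOLLOW(T).
In T' ::= T T ] T: add FIRST(T ] T) = { num }.
In T' ::= T T ] T: add FIRST(] T) = { ] }.
In T' ::= T T ] T: T is at the end, add FOLLOW(T') = { ] }.
Union: FOLLOW(T) = { $, ], num }.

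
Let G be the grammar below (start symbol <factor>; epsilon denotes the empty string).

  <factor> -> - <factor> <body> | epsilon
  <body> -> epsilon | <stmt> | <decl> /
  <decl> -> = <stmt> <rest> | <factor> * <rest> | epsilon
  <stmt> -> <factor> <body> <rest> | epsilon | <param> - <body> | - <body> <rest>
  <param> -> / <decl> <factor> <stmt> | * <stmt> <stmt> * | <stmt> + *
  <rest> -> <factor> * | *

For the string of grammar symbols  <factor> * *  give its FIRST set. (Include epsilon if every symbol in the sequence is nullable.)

{ *, - }

Add FIRST(<factor>)\{epsilon} = { - }; <factor> is nullable, continue.
* is a terminal; add {*} and stop.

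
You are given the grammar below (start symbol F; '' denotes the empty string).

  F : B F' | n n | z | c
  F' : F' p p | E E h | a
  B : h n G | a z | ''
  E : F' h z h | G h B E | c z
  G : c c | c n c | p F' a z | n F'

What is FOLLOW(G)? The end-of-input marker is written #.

In B : h n G: G is at the end, add FOLLOW(B) = { a, c, n, p }.
In E : G h B E: add FIRST(h B E) = { h }.
Union: FOLLOW(G) = { a, c, h, n, p }.

{ a, c, h, n, p }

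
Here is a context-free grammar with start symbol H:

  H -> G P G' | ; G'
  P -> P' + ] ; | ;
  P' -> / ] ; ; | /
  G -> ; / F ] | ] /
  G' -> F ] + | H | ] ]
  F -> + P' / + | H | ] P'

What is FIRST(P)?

{ /, ; }

From P -> P' + ] ;: add FIRST(P') = { / }.
P -> ; contributes {;}.
Union: FIRST(P) = { /, ; }.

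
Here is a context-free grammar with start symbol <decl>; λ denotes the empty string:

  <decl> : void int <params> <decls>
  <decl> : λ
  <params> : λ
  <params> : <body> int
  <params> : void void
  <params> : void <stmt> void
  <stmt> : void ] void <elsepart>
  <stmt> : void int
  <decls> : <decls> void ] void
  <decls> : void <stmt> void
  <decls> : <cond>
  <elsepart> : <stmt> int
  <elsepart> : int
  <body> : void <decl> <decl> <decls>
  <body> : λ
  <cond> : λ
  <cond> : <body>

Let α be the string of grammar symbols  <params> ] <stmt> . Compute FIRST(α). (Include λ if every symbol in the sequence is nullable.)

{ ], int, void }

Add FIRST(<params>)\{λ} = { int, void }; <params> is nullable, continue.
] is a terminal; add {]} and stop.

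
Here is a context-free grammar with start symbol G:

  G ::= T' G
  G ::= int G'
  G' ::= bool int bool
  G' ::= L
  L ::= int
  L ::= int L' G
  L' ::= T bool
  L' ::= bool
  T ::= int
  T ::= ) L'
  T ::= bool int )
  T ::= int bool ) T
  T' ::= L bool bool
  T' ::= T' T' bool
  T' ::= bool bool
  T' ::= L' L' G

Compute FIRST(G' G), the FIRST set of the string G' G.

{ bool, int }

Add FIRST(G') = { bool, int }; G' is not nullable, stop.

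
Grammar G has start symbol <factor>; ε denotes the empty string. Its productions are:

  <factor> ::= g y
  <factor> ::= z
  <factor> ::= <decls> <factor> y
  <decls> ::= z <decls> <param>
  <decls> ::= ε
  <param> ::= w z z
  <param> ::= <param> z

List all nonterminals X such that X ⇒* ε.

{ <decls> }

Directly nullable (have an ε-production): <decls>.
No other nonterminal has a production whose RHS symbols are all nullable.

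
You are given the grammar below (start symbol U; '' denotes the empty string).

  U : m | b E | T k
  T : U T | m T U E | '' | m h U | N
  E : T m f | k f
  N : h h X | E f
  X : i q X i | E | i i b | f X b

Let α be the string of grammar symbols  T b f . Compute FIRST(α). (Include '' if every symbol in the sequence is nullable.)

Add FIRST(T)\{''} = { b, h, k, m }; T is nullable, continue.
b is a terminal; add {b} and stop.

{ b, h, k, m }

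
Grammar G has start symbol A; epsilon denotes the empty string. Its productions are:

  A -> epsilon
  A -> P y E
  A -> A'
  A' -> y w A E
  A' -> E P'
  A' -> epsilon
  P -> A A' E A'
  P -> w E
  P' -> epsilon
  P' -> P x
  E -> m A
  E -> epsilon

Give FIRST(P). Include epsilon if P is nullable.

From P -> A A' E A': A, A', E, A' nullable, take FIRST(A) ∪ FIRST(A') ∪ FIRST(E) ∪ FIRST(A') = { m, w, x, y }; also epsilon since the whole RHS is nullable.
P -> w E contributes {w}.
Union: FIRST(P) = { m, w, x, y, epsilon }.

{ m, w, x, y, epsilon }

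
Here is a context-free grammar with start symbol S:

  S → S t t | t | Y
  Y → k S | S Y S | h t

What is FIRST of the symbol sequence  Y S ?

{ h, k, t }

Add FIRST(Y) = { h, k, t }; Y is not nullable, stop.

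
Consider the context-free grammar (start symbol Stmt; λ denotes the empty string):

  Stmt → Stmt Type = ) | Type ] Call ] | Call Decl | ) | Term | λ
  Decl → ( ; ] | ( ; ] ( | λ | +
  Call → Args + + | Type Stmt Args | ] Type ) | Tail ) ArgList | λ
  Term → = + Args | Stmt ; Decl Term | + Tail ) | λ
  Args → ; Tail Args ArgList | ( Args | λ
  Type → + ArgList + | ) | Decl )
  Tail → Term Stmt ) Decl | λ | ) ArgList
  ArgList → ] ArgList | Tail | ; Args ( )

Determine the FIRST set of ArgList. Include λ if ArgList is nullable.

ArgList → ] ArgList contributes {]}.
From ArgList → Tail: add FIRST(Tail) = { (, ), +, ;, =, ], λ } (including λ since Tail is nullable).
ArgList → ; Args ( ) contributes {;}.
Union: FIRST(ArgList) = { (, ), +, ;, =, ], λ }.

{ (, ), +, ;, =, ], λ }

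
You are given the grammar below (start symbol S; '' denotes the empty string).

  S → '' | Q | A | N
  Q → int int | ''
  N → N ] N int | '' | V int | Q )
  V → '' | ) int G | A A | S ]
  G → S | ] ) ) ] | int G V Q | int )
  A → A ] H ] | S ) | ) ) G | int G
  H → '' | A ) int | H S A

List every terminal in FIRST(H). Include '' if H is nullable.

{ ), ], int, '' }

H → '' contributes ''.
From H → A ) int: add FIRST(A) = { ), ], int }.
From H → H S A: H, S nullable, take FIRST(H) ∪ FIRST(S) ∪ FIRST(A) = { ), ], int }.
Union: FIRST(H) = { ), ], int, '' }.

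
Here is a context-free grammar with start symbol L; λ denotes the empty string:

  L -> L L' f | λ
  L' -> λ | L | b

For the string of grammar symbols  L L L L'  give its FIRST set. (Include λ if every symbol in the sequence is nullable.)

{ b, f, λ }

Add FIRST(L)\{λ} = { b, f }; L is nullable, continue.
Add FIRST(L)\{λ} = { b, f }; L is nullable, continue.
Add FIRST(L)\{λ} = { b, f }; L is nullable, continue.
Add FIRST(L')\{λ} = { b, f }; L' is nullable, continue.
Every symbol is nullable, so include λ.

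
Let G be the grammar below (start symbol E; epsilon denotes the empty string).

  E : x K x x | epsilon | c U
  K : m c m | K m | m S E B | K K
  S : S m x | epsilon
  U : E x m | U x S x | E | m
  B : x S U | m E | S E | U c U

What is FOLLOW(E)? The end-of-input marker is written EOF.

E is the start symbol, so EOF ∈ FOLLOW(E).
In K : m S E B: add FIRST(B)\{epsilon} = { c, m, x }.
  Since B is nullable, also add FOLLOW(K) = { m, x }.
In U : E x m: add FIRST(x m) = { x }.
In U : E: E is at the end, add FOLLOW(U) = { EOF, c, m, x }.
In B : m E: E is at the end, add FOLLOW(B) = { m, x }.
In B : S E: E is at the end, add FOLLOW(B) = { m, x }.
Union: FOLLOW(E) = { EOF, c, m, x }.

{ EOF, c, m, x }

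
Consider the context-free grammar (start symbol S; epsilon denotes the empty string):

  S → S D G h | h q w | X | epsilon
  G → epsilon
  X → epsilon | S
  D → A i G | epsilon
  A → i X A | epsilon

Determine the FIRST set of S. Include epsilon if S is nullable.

{ h, i, epsilon }

From S → S D G h: S, D, G nullable, take FIRST(S) ∪ FIRST(D) ∪ FIRST(G) ∪ {h} = { h, i }.
S → h q w contributes {h}.
From S → X: add FIRST(X) = { h, i, epsilon } (including epsilon since X is nullable).
S → epsilon contributes epsilon.
Union: FIRST(S) = { h, i, epsilon }.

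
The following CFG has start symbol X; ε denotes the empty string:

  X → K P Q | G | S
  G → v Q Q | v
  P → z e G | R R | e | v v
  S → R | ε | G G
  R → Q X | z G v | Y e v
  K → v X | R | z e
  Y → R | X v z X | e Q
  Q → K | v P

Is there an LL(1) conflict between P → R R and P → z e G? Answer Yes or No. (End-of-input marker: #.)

Yes

FIRST(R R) = { e, v, z } and FIRST(z e G) = { z }.
Both contain z, so the two alternatives are not disjoint — LL(1) conflict.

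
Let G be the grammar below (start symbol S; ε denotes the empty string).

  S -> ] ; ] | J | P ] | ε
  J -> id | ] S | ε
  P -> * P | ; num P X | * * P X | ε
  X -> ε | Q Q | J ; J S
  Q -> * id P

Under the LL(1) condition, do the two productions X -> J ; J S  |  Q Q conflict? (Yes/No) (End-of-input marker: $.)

No

FIRST(J ; J S) = { ;, ], id } and FIRST(Q Q) = { * }.
The FIRST sets are disjoint and neither alternative is nullable — no conflict.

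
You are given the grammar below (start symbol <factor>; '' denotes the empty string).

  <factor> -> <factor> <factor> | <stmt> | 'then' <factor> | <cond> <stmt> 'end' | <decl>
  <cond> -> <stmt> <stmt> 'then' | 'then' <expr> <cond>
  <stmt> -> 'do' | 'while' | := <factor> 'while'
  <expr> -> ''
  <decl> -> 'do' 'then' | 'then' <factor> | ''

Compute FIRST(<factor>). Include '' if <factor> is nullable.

From <factor> -> <factor> <factor>: <factor>, <factor> nullable, take FIRST(<factor>) ∪ FIRST(<factor>) = { 'do', 'then', 'while', := }; also '' since the whole RHS is nullable.
From <factor> -> <stmt>: add FIRST(<stmt>) = { 'do', 'while', := }.
<factor> -> 'then' <factor> contributes {'then'}.
From <factor> -> <cond> <stmt> 'end': add FIRST(<cond>) = { 'do', 'then', 'while', := }.
From <factor> -> <decl>: add FIRST(<decl>) = { 'do', 'then', '' } (including '' since <decl> is nullable).
Union: FIRST(<factor>) = { 'do', 'then', 'while', :=, '' }.

{ 'do', 'then', 'while', :=, '' }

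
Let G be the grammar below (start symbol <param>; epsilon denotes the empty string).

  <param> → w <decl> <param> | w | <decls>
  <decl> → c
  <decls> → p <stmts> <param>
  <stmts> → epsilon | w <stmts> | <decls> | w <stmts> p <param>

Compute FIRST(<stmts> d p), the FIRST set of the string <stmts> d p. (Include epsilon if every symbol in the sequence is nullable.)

{ d, p, w }

Add FIRST(<stmts>)\{epsilon} = { p, w }; <stmts> is nullable, continue.
d is a terminal; add {d} and stop.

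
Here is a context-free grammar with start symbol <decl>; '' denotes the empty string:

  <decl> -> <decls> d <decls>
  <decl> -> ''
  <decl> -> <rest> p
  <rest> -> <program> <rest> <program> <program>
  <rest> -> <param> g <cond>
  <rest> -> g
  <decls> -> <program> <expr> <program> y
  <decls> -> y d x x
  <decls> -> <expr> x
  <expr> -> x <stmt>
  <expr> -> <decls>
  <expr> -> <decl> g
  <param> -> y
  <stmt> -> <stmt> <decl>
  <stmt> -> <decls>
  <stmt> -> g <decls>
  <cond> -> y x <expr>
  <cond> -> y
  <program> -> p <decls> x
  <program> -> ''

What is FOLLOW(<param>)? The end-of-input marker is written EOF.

{ g }

In <rest> -> <param> g <cond>: add FIRST(g <cond>) = { g }.
Union: FOLLOW(<param>) = { g }.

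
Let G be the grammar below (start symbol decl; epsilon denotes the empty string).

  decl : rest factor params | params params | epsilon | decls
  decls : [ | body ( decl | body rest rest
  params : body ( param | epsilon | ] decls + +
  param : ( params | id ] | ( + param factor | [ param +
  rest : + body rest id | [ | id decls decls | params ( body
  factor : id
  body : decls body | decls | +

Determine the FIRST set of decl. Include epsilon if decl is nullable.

From decl : rest factor params: add FIRST(rest) = { (, +, [, ], id }.
From decl : params params: params, params nullable, take FIRST(params) ∪ FIRST(params) = { +, [, ] }; also epsilon since the whole RHS is nullable.
decl : epsilon contributes epsilon.
From decl : decls: add FIRST(decls) = { +, [ }.
Union: FIRST(decl) = { (, +, [, ], id, epsilon }.

{ (, +, [, ], id, epsilon }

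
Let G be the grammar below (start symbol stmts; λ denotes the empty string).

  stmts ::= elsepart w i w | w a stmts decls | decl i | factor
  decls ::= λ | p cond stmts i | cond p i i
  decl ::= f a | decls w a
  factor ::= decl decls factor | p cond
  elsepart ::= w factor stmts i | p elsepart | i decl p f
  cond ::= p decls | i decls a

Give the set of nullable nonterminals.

{ decls }

Directly nullable (have an λ-production): decls.
No other nonterminal has a production whose RHS symbols are all nullable.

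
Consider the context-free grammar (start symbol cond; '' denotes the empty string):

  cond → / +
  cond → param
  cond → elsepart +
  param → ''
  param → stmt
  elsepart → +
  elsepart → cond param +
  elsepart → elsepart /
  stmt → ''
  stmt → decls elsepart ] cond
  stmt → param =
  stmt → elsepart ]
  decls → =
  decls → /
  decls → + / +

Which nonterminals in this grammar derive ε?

Directly nullable (have an ''-production): param, stmt.
cond → param with every symbol nullable, so cond is nullable.
No other nonterminal has a production whose RHS symbols are all nullable.

{ cond, param, stmt }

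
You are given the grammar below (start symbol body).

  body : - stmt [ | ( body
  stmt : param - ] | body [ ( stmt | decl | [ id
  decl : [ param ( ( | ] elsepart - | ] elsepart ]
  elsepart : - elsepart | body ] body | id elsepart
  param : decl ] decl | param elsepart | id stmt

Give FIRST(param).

{ [, ], id }

From param : decl ] decl: add FIRST(decl) = { [, ] }.
From param : param elsepart: add FIRST(param) = { [, ], id }.
param : id stmt contributes {id}.
Union: FIRST(param) = { [, ], id }.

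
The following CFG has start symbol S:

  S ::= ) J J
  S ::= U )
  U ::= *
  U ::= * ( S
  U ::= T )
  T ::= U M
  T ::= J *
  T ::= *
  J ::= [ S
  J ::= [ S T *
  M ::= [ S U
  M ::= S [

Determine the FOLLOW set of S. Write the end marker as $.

{ $, ), *, [ }

S is the start symbol, so $ ∈ FOLLOW(S).
In U ::= * ( S: S is at the end, add FOLLOW(U) = { ), *, [ }.
In J ::= [ S: S is at the end, add FOLLOW(J) = { $, ), *, [ }.
In J ::= [ S T *: add FIRST(T *) = { *, [ }.
In M ::= [ S U: add FIRST(U) = { *, [ }.
In M ::= S [: add FIRST([) = { [ }.
Union: FOLLOW(S) = { $, ), *, [ }.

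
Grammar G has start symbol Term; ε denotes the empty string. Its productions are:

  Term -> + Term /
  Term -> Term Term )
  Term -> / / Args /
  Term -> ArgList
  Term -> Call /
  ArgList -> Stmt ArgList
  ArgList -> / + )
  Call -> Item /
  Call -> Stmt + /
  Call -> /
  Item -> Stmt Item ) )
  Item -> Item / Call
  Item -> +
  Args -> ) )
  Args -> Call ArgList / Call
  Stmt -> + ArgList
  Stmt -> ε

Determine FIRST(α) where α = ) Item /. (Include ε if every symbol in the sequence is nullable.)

) is a terminal; add {)} and stop.

{ ) }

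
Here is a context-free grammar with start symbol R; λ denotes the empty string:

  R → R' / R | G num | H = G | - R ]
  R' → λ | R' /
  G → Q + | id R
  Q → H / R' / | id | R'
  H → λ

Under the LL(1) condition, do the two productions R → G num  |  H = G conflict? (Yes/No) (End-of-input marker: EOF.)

FIRST(G num) = { +, /, id } and FIRST(H = G) = { = }.
The FIRST sets are disjoint and neither alternative is nullable — no conflict.

No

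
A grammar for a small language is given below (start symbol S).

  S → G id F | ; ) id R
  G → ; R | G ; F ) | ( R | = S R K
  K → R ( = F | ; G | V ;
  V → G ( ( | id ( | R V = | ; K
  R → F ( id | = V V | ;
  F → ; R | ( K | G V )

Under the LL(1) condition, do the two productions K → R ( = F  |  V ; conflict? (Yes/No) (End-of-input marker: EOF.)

FIRST(R ( = F) = { (, ;, = } and FIRST(V ;) = { (, ;, =, id }.
Both contain (, so the two alternatives are not disjoint — LL(1) conflict.

Yes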